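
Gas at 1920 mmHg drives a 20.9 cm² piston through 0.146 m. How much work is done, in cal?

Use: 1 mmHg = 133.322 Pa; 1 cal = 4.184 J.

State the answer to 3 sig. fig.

18.7 cal

1920 mmHg → 255978 Pa
20.9 cm² → 0.00209 m²
F = P × A = 255978 × 0.00209 = 534.994 N
W = F × d = 534.994 × 0.146 = 78.1091 J
In cal: 78.1091 / 4.184 = 18.6685 cal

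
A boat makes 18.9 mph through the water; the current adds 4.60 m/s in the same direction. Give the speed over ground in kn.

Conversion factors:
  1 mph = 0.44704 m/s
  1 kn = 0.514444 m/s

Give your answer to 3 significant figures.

25.4 kn

18.9 mph × 0.44704 = 8.44906 m/s
4.60 m/s (already m/s)
Combined: 8.44906 + 4.6 = 13.0491 m/s
In kn: 13.0491 / 0.514444 = 25.3654 kn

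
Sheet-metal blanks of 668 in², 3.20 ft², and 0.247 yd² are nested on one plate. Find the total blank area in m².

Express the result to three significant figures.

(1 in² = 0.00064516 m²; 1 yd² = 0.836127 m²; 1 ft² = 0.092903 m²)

668 in² × 0.00064516 = 0.430967 m²
3.20 ft² × 0.092903 = 0.29729 m²
0.247 yd² × 0.836127 = 0.206523 m²
Sum: 0.430967 + 0.29729 + 0.206523 = 0.93478 m²

0.935 m²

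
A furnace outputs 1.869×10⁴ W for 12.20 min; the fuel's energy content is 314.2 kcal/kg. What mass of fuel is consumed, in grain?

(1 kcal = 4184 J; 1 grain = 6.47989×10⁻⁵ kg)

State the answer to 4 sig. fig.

12.20 min → 732 s
E = P × t = 18690 × 732 = 1.36811×10⁷ J
314.2 kcal/kg → 1.31461×10⁶ J/kg
m = E / e_s = 1.36811×10⁷ / 1.31461×10⁶ = 10.407 kg
In grain: 10.407 / 6.47989×10⁻⁵ = 160605 grain

1.606×10⁵ grain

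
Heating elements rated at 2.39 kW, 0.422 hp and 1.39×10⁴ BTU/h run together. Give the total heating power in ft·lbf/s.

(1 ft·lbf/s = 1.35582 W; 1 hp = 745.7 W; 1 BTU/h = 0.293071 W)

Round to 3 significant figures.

5000 ft·lbf/s

2.39 kW × 1000 = 2390 W
0.422 hp × 745.7 = 314.685 W
1.39×10⁴ BTU/h × 0.293071 = 4073.69 W
Total: 2390 + 314.685 + 4073.69 = 6778.38 W
In ft·lbf/s: 6778.38 / 1.35582 = 4999.47 ft·lbf/s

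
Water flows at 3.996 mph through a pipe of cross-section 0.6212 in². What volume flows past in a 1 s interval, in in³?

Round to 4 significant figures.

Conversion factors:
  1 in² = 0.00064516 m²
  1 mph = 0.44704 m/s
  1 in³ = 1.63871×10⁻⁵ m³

43.69 in³

3.996 mph × 0.44704 → 1.78637 m/s
0.6212 in² × 0.00064516 → 4.00773×10⁻⁴ m²
V = v × A × t = 1.78637 m/s × 4.00773×10⁻⁴ m² × 1 s = 7.15929×10⁻⁴ m³
7.15929×10⁻⁴ m³ ÷ (1.63871×10⁻⁵ m³/in³) = 43.6886 in³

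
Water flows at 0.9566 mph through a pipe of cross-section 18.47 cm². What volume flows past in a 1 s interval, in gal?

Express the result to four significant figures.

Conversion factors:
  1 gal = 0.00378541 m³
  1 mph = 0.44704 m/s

0.2087 gal

0.9566 mph × 0.44704 → 0.427638 m/s
18.47 cm² × 0.0001 → 0.001847 m²
V = v × A × t = 0.427638 m/s × 0.001847 m² × 1 s = 7.89847×10⁻⁴ m³
7.89847×10⁻⁴ m³ ÷ (0.00378541 m³/gal) = 0.208656 gal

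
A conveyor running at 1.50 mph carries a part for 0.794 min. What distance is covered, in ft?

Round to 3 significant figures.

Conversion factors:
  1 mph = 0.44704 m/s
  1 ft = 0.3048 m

105 ft

1.50 mph × 0.44704 → 0.67056 m/s
0.794 min × 60 → 47.64 s
d = v × t = 0.67056 m/s × 47.64 s = 31.9455 m
31.9455 m ÷ (0.3048 m/ft) = 104.808 ft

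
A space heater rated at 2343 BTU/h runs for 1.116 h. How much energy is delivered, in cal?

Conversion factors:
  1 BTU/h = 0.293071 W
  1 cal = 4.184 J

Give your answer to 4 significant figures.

6.594×10⁵ cal

2343 BTU/h × 0.293071 = 686.665 W
1.116 h × 3600 = 4017.6 s
E = P × t = 686.665 W × 4017.6 s = 2.75875×10⁶ J
2.75875×10⁶ J ÷ (4.184 J/cal) = 659357 cal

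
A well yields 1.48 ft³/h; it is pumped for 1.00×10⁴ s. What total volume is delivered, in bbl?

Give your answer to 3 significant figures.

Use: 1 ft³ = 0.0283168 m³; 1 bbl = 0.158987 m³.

1.48 ft³/h → 1.16414×10⁻⁵ m³/s
V = Q × t = 1.16414×10⁻⁵ × 10000 = 0.116414 m³
In bbl: 0.116414 / 0.158987 = 0.732223 bbl

0.732 bbl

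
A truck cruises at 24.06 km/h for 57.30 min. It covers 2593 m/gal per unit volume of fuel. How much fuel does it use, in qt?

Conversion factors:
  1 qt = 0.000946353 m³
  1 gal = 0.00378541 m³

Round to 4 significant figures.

24.06 km/h → 6.68333 m/s
57.30 min → 3438 s
d = v × t = 6.68333 × 3438 = 22977.3 m
2593 m/gal → 684998 m/m³
V = d / (distance per unit fuel) = 22977.3 / 684998 = 0.0335436 m³
In qt: 0.0335436 / 0.000946353 = 35.4451 qt

35.45 qt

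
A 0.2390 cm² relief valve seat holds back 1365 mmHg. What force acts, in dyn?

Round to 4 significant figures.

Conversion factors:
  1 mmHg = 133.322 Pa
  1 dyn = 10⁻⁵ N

4.349×10⁵ dyn

1365 mmHg × 133.322 → 181985 Pa
0.2390 cm² × 0.0001 → 2.39×10⁻⁵ m²
F = P × A = 181985 Pa × 2.39×10⁻⁵ m² = 4.34944 N
4.34944 N ÷ (10⁻⁵ N/dyn) = 434944 dyn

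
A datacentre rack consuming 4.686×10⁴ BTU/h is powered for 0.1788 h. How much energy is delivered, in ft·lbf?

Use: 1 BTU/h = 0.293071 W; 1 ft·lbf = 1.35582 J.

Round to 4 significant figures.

4.686×10⁴ BTU/h × 0.293071 = 13733.3 W
0.1788 h × 3600 = 643.68 s
E = P × t = 13733.3 W × 643.68 s = 8.83985×10⁶ J
8.83985×10⁶ J ÷ (1.35582 J/ft·lbf) = 6.51993×10⁶ ft·lbf

6.520×10⁶ ft·lbf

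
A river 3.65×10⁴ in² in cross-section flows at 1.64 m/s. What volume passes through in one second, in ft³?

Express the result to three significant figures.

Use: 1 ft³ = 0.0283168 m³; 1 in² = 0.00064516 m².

3.65×10⁴ in² × 0.00064516 = 23.5483 m²
V = v × A × t = 1.64 m/s × 23.5483 m² × 1 s = 38.6192 m³
38.6192 m³ ÷ (0.0283168 m³/ft³) = 1363.83 ft³

1360 ft³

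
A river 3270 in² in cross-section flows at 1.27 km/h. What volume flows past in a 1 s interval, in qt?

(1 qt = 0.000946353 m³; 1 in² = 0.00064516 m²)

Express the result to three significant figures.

1.27 km/h × (1/3.6) → 0.352778 m/s
3270 in² × 0.00064516 → 2.10967 m²
V = v × A × t = 0.352778 m/s × 2.10967 m² × 1 s = 0.744245 m³
0.744245 m³ ÷ (0.000946353 m³/qt) = 786.435 qt

786 qt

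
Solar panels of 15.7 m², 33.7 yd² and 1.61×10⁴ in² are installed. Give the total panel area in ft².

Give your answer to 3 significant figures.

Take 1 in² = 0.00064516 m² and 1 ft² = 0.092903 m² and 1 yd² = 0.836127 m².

15.7 m² (already m²)
33.7 yd² × 0.836127 = 28.1775 m²
1.61×10⁴ in² × 0.00064516 = 10.3871 m²
Sum: 15.7 + 28.1775 + 10.3871 = 54.2646 m²
In ft²: 54.2646 / 0.092903 = 584.1 ft²

584 ft²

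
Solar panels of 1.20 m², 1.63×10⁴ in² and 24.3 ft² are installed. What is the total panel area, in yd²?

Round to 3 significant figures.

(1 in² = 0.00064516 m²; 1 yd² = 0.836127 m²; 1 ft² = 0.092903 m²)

1.20 m² (already m²)
1.63×10⁴ in² × 0.00064516 = 10.5161 m²
24.3 ft² × 0.092903 = 2.25754 m²
Sum: 1.2 + 10.5161 + 2.25754 = 13.9736 m²
In yd²: 13.9736 / 0.836127 = 16.7123 yd²

16.7 yd²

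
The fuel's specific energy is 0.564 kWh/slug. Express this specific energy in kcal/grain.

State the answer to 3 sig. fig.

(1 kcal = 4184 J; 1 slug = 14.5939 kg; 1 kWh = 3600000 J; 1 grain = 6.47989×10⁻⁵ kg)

0.564 kWh/slug × 3600000 J/kWh ÷ 14.5939 kg/slug = 139127 J/kg
139127 J/kg ÷ 4184 J/kcal × 6.47989×10⁻⁵ kg/grain = 0.0021547 kcal/grain

0.00215 kcal/grain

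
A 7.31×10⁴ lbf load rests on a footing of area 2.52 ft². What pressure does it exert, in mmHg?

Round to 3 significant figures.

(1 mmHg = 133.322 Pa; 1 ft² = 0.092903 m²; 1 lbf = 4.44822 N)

1.04×10⁴ mmHg

7.31×10⁴ lbf × 4.44822 = 325165 N
2.52 ft² × 0.092903 = 0.234116 m²
P = F / A = 325165 N / 0.234116 m² = 1.38891×10⁶ Pa
1.38891×10⁶ Pa ÷ (133.322 Pa/mmHg) = 10417.7 mmHg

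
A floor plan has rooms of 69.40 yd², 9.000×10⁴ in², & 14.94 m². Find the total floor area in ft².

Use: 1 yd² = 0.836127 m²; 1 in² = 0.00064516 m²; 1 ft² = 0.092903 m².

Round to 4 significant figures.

1410 ft²

69.40 yd² × 0.836127 → 58.0272 m²
9.000×10⁴ in² × 0.00064516 → 58.0644 m²
14.94 m² (already m²)
Combined: 58.0272 + 58.0644 + 14.94 = 131.032 m²
In ft²: 131.032 / 0.092903 = 1410.42 ft²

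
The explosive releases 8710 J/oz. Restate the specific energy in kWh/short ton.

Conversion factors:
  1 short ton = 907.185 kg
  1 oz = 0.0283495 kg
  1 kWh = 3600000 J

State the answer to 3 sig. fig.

8710 J/oz ÷ 0.0283495 kg/oz = 307236 J/kg
307236 J/kg ÷ 3600000 J/kWh × 907.185 kg/short ton = 77.4222 kWh/short ton

77.4 kWh/short ton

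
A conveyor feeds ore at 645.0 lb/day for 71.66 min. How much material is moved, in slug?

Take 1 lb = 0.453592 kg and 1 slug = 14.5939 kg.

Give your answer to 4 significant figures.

645.0 lb/day → 0.00338619 kg/s
71.66 min → 4299.6 s
m = ṁ × t = 0.00338619 × 4299.6 = 14.5593 kg
In slug: 14.5593 / 14.5939 = 0.997629 slug

0.9976 slug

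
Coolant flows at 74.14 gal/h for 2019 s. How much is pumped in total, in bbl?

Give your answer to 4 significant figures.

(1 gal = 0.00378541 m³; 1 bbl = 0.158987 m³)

0.9900 bbl

74.14 gal/h → 7.79584×10⁻⁵ m³/s
V = Q × t = 7.79584×10⁻⁵ × 2019 = 0.157398 m³
In bbl: 0.157398 / 0.158987 = 0.990005 bbl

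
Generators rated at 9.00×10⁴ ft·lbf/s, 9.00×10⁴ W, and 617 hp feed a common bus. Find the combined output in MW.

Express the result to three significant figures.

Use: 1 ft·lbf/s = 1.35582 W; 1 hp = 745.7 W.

9.00×10⁴ ft·lbf/s × 1.35582 = 122024 W
9.00×10⁴ W (already W)
617 hp × 745.7 = 460097 W
Sum: 122024 + 90000 + 460097 = 672121 W
In MW: 672121 / 1000000 = 0.672121 MW

0.672 MW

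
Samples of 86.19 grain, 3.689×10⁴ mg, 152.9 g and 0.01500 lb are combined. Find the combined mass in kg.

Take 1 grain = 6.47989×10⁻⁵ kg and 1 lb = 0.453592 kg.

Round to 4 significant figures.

86.19 grain × 6.47989×10⁻⁵ = 0.00558502 kg
3.689×10⁴ mg × 10⁻⁶ = 0.03689 kg
152.9 g × 0.001 = 0.1529 kg
0.01500 lb × 0.453592 = 0.00680388 kg
Total: 0.00558502 + 0.03689 + 0.1529 + 0.00680388 = 0.202179 kg

0.2022 kg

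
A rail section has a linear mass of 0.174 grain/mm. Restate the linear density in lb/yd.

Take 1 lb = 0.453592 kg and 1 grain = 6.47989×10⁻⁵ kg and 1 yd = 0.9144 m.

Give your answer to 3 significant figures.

0.174 grain/mm × 6.47989×10⁻⁵ kg/grain ÷ 0.001 m/mm = 0.011275 kg/m
0.011275 kg/m ÷ 0.453592 kg/lb × 0.9144 m/yd = 0.0227294 lb/yd

0.0227 lb/yd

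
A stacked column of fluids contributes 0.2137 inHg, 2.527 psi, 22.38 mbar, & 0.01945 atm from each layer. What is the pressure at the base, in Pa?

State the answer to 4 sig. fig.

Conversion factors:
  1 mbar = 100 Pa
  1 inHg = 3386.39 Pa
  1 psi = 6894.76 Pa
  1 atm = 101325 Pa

0.2137 inHg × 3386.39 = 723.672 Pa
2.527 psi × 6894.76 = 17423.1 Pa
22.38 mbar × 100 = 2238 Pa
0.01945 atm × 101325 = 1970.77 Pa
Total: 723.672 + 17423.1 + 2238 + 1970.77 = 22355.5 Pa

2.236×10⁴ Pa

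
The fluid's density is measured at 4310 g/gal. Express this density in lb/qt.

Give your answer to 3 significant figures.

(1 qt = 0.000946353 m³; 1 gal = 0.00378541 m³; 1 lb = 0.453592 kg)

4310 g/gal × 0.001 kg/g ÷ 0.00378541 m³/gal = 1138.58 kg/m³
1138.58 kg/m³ ÷ 0.453592 kg/lb × 0.000946353 m³/qt = 2.37548 lb/qt

2.38 lb/qt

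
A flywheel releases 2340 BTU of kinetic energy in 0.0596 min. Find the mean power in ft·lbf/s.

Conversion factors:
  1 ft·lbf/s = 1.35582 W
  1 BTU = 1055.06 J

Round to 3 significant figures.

2340 BTU × 1055.06 = 2.46884×10⁶ J
0.0596 min × 60 = 3.576 s
P = E / t = 2.46884×10⁶ J / 3.576 s = 690391 W
690391 W ÷ (1.35582 W/ft·lbf/s) = 509205 ft·lbf/s

5.09×10⁵ ft·lbf/s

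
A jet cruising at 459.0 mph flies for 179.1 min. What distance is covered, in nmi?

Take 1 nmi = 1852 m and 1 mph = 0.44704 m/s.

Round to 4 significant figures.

1191 nmi

459.0 mph × 0.44704 = 205.191 m/s
179.1 min × 60 = 10746 s
d = v × t = 205.191 m/s × 10746 s = 2.20498×10⁶ m
2.20498×10⁶ m ÷ (1852 m/nmi) = 1190.59 nmi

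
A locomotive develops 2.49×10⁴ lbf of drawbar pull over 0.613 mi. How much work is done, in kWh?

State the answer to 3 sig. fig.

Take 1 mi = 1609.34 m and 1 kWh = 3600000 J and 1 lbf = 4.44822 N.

2.49×10⁴ lbf × 4.44822 = 110761 N
0.613 mi × 1609.34 = 986.525 m
W = F × d = 110761 N × 986.525 m = 1.09268×10⁸ J
1.09268×10⁸ J ÷ (3600000 J/kWh) = 30.3522 kWh

30.4 kWh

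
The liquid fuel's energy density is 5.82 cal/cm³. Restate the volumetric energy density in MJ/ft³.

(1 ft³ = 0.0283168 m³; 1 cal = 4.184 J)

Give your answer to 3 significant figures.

5.82 cal/cm³ × 4.184 J/cal ÷ 10⁻⁶ m³/cm³ = 2.43509×10⁷ J/m³
2.43509×10⁷ J/m³ ÷ 1000000 J/MJ × 0.0283168 m³/ft³ = 0.68954 MJ/ft³

0.690 MJ/ft³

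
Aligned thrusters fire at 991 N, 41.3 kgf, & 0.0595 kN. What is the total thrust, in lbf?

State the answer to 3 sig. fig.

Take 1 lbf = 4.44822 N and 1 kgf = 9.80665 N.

327 lbf

991 N (already N)
41.3 kgf × 9.80665 = 405.015 N
0.0595 kN × 1000 = 59.5 N
Total: 991 + 405.015 + 59.5 = 1455.52 N
In lbf: 1455.52 / 4.44822 = 327.214 lbf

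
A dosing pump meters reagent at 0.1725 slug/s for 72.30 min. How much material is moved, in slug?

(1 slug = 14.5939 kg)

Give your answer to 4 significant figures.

0.1725 slug/s → 2.51745 kg/s
72.30 min → 4338 s
m = ṁ × t = 2.51745 × 4338 = 10920.7 kg
In slug: 10920.7 / 14.5939 = 748.306 slug

748.3 slug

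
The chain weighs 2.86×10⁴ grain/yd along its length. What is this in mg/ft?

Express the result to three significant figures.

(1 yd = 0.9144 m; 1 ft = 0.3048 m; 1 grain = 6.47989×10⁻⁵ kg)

2.86×10⁴ grain/yd × 6.47989×10⁻⁵ kg/grain ÷ 0.9144 m/yd = 2.02674 kg/m
2.02674 kg/m ÷ 10⁻⁶ kg/mg × 0.3048 m/ft = 617750 mg/ft

6.18×10⁵ mg/ft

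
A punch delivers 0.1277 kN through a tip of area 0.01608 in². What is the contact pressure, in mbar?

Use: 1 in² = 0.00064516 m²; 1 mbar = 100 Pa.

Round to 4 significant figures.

0.1277 kN × 1000 = 127.7 N
0.01608 in² × 0.00064516 = 1.03742×10⁻⁵ m²
P = F / A = 127.7 N / 1.03742×10⁻⁵ m² = 1.23094×10⁷ Pa
1.23094×10⁷ Pa ÷ (100 Pa/mbar) = 123094 mbar

1.231×10⁵ mbar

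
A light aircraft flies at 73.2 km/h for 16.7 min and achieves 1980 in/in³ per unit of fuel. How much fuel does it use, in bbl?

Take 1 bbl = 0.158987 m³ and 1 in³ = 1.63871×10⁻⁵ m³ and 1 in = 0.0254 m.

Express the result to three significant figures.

0.0418 bbl

73.2 km/h → 20.3333 m/s
16.7 min → 1002 s
d = v × t = 20.3333 × 1002 = 20374 m
1980 in/in³ → 3.069×10⁶ m/m³
V = d / (distance per unit fuel) = 20374 / 3.069×10⁶ = 0.00663864 m³
In bbl: 0.00663864 / 0.158987 = 0.0417559 bbl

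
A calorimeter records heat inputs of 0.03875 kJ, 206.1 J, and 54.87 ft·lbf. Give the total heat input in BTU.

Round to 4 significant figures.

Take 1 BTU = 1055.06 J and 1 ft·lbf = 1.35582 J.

0.03875 kJ × 1000 = 38.75 J
206.1 J (already J)
54.87 ft·lbf × 1.35582 = 74.3938 J
Combined: 38.75 + 206.1 + 74.3938 = 319.244 J
In BTU: 319.244 / 1055.06 = 0.302584 BTU

0.3026 BTU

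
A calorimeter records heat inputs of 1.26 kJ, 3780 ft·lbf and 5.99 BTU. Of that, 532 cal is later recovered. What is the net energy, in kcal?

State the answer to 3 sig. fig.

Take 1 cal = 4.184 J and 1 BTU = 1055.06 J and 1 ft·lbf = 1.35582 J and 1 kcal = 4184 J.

1.26 kJ × 1000 = 1260 J
3780 ft·lbf × 1.35582 = 5125 J
5.99 BTU × 1055.06 = 6319.81 J
532 cal × 4.184 = 2225.89 J
Net: 1260 + 5125 + 6319.81 − 2225.89 = 10478.9 J
In kcal: 10478.9 / 4184 = 2.50452 kcal

2.50 kcal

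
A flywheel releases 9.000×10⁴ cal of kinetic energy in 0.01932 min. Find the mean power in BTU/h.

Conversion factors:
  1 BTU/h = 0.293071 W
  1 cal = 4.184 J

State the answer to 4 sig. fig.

9.000×10⁴ cal × 4.184 = 376560 J
0.01932 min × 60 = 1.1592 s
P = E / t = 376560 J / 1.1592 s = 324845 W
324845 W ÷ (0.293071 W/BTU/h) = 1.10842×10⁶ BTU/h

1.108×10⁶ BTU/h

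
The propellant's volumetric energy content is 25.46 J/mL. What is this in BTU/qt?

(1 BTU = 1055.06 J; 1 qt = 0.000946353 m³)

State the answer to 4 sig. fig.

22.84 BTU/qt

25.46 J/mL ÷ 10⁻⁶ m³/mL = 2.546×10⁷ J/m³
2.546×10⁷ J/m³ ÷ 1055.06 J/BTU × 0.000946353 m³/qt = 22.8368 BTU/qt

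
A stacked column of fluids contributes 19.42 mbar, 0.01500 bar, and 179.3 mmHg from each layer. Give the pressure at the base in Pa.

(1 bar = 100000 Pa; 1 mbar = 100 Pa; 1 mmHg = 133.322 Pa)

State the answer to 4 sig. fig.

19.42 mbar × 100 = 1942 Pa
0.01500 bar × 100000 = 1500 Pa
179.3 mmHg × 133.322 = 23904.6 Pa
Combined: 1942 + 1500 + 23904.6 = 27346.6 Pa

2.735×10⁴ Pa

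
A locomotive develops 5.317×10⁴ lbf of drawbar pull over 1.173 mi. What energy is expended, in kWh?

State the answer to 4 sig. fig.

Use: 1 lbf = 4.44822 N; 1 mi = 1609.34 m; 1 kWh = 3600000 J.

124.0 kWh

5.317×10⁴ lbf × 4.44822 = 236512 N
1.173 mi × 1609.34 = 1887.76 m
W = F × d = 236512 N × 1887.76 m = 4.46478×10⁸ J
4.46478×10⁸ J ÷ (3600000 J/kWh) = 124.022 kWh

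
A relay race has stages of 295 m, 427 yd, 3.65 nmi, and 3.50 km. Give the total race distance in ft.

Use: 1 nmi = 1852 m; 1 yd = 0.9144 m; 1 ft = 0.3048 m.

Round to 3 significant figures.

295 m (already m)
427 yd × 0.9144 = 390.449 m
3.65 nmi × 1852 = 6759.8 m
3.50 km × 1000 = 3500 m
Total: 295 + 390.449 + 6759.8 + 3500 = 10945.2 m
In ft: 10945.2 / 0.3048 = 35909.4 ft

3.59×10⁴ ft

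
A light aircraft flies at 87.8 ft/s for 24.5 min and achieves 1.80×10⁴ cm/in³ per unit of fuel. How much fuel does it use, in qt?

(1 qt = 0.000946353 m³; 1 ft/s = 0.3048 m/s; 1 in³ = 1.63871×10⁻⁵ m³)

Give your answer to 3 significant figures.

87.8 ft/s → 26.7614 m/s
24.5 min → 1470 s
d = v × t = 26.7614 × 1470 = 39339.3 m
1.80×10⁴ cm/in³ → 1.09842×10⁷ m/m³
V = d / (distance per unit fuel) = 39339.3 / 1.09842×10⁷ = 0.00358144 m³
In qt: 0.00358144 / 0.000946353 = 3.78447 qt

3.78 qt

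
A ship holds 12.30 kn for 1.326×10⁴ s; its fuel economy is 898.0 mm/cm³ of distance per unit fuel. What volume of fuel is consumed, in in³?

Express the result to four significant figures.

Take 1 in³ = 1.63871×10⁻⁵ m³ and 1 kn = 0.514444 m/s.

5702 in³

12.30 kn → 6.32766 m/s
d = v × t = 6.32766 × 13260 = 83904.8 m
898.0 mm/cm³ → 898000 m/m³
V = d / (distance per unit fuel) = 83904.8 / 898000 = 0.0934352 m³
In in³: 0.0934352 / 1.63871×10⁻⁵ = 5701.75 in³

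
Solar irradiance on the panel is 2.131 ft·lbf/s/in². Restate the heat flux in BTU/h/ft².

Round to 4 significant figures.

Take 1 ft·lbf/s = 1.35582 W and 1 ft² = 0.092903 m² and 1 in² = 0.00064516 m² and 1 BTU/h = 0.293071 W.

1420 BTU/h/ft²

2.131 ft·lbf/s/in² × 1.35582 W/ft·lbf/s ÷ 0.00064516 m²/in² = 4478.35 W/m²
4478.35 W/m² ÷ 0.293071 W/BTU/h × 0.092903 m²/ft² = 1419.63 BTU/h/ft²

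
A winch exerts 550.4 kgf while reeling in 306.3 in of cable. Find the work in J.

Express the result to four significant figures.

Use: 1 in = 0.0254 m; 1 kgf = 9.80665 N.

4.199×10⁴ J

550.4 kgf × 9.80665 → 5397.58 N
306.3 in × 0.0254 → 7.78002 m
W = F × d = 5397.58 N × 7.78002 m = 41993.3 J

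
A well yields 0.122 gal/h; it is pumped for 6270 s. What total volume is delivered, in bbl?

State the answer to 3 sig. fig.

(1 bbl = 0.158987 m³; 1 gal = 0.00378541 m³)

0.00506 bbl

0.122 gal/h → 1.28283×10⁻⁷ m³/s
V = Q × t = 1.28283×10⁻⁷ × 6270 = 8.04334×10⁻⁴ m³
In bbl: 8.04334×10⁻⁴ / 0.158987 = 0.00505912 bbl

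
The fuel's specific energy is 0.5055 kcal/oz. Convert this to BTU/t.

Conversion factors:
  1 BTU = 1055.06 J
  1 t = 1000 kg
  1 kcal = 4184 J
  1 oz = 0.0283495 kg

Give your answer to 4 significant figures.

7.071×10⁴ BTU/t

0.5055 kcal/oz × 4184 J/kcal ÷ 0.0283495 kg/oz = 74604.9 J/kg
74604.9 J/kg ÷ 1055.06 J/BTU × 1000 kg/t = 70711.5 BTU/t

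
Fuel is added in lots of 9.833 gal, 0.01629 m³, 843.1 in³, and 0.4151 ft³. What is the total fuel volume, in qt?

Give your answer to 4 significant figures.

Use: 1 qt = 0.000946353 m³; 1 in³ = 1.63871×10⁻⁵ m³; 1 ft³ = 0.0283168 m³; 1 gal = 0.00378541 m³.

83.57 qt

9.833 gal × 0.00378541 → 0.0372219 m³
0.01629 m³ (already m³)
843.1 in³ × 1.63871×10⁻⁵ → 0.013816 m³
0.4151 ft³ × 0.0283168 → 0.0117543 m³
Combined: 0.0372219 + 0.01629 + 0.013816 + 0.0117543 = 0.0790822 m³
In qt: 0.0790822 / 0.000946353 = 83.5652 qt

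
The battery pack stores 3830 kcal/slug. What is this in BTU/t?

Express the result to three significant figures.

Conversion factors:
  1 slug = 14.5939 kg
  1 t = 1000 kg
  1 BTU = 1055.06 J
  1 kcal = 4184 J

3830 kcal/slug × 4184 J/kcal ÷ 14.5939 kg/slug = 1.09804×10⁶ J/kg
1.09804×10⁶ J/kg ÷ 1055.06 J/BTU × 1000 kg/t = 1.04074×10⁶ BTU/t

1.04×10⁶ BTU/t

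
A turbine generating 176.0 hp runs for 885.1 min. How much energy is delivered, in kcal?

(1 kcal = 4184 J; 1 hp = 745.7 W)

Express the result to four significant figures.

176.0 hp × 745.7 = 131243 W
885.1 min × 60 = 53106 s
E = P × t = 131243 W × 53106 s = 6.96979×10⁹ J
6.96979×10⁹ J ÷ (4184 J/kcal) = 1.66582×10⁶ kcal

1.666×10⁶ kcal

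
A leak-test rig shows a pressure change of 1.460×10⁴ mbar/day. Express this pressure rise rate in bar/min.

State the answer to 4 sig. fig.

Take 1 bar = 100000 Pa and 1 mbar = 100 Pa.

0.01014 bar/min

1.460×10⁴ mbar/day × 100 Pa/mbar ÷ 86400 s/day = 16.8981 Pa/s
16.8981 Pa/s ÷ 100000 Pa/bar × 60 s/min = 0.0101389 bar/min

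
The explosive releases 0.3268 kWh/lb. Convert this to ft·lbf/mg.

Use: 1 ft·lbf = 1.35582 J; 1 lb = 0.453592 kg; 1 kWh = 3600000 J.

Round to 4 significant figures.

0.3268 kWh/lb × 3600000 J/kWh ÷ 0.453592 kg/lb = 2.5937×10⁶ J/kg
2.5937×10⁶ J/kg ÷ 1.35582 J/ft·lbf × 10⁻⁶ kg/mg = 1.91301 ft·lbf/mg

1.913 ft·lbf/mg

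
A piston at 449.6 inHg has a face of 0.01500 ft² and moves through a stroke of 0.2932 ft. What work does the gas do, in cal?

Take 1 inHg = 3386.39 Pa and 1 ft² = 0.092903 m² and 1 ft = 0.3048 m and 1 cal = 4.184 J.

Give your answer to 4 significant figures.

45.32 cal

449.6 inHg → 1.52252×10⁶ Pa
0.01500 ft² → 0.00139354 m²
F = P × A = 1.52252×10⁶ × 0.00139354 = 2121.69 N
0.2932 ft → 0.0893674 m
W = F × d = 2121.69 × 0.0893674 = 189.61 J
In cal: 189.61 / 4.184 = 45.3179 cal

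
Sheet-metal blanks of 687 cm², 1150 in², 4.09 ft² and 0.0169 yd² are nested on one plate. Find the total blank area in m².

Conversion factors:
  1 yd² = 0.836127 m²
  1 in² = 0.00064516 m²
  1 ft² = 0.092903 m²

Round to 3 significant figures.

1.20 m²

687 cm² × 0.0001 = 0.0687 m²
1150 in² × 0.00064516 = 0.741934 m²
4.09 ft² × 0.092903 = 0.379973 m²
0.0169 yd² × 0.836127 = 0.0141305 m²
Total: 0.0687 + 0.741934 + 0.379973 + 0.0141305 = 1.20474 m²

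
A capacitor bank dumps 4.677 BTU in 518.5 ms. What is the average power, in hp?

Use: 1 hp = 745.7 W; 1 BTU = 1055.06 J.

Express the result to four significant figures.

4.677 BTU × 1055.06 → 4934.52 J
518.5 ms × 0.001 → 0.5185 s
P = E / t = 4934.52 J / 0.5185 s = 9516.91 W
9516.91 W ÷ (745.7 W/hp) = 12.7624 hp

12.76 hp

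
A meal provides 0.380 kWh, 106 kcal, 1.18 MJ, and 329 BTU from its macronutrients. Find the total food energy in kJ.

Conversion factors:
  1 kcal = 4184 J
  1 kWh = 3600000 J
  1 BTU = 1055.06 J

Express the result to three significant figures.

3340 kJ

0.380 kWh × 3600000 = 1.368×10⁶ J
106 kcal × 4184 = 443504 J
1.18 MJ × 1000000 = 1.18×10⁶ J
329 BTU × 1055.06 = 347115 J
Sum: 1.368×10⁶ + 443504 + 1.18×10⁶ + 347115 = 3.33862×10⁶ J
In kJ: 3.33862×10⁶ / 1000 = 3338.62 kJ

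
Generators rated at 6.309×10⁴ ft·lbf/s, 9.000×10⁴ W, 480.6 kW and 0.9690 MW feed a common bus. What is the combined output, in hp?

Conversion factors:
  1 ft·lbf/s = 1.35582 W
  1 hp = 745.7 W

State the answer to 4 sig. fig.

2179 hp

6.309×10⁴ ft·lbf/s × 1.35582 → 85538.7 W
9.000×10⁴ W (already W)
480.6 kW × 1000 → 480600 W
0.9690 MW × 1000000 → 969000 W
Total: 85538.7 + 90000 + 480600 + 969000 = 1.62514×10⁶ W
In hp: 1.62514×10⁶ / 745.7 = 2179.35 hp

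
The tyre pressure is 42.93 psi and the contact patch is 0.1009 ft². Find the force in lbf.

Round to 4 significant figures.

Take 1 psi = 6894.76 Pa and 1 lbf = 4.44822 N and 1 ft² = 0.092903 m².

42.93 psi × 6894.76 = 295992 Pa
0.1009 ft² × 0.092903 = 0.00937391 m²
F = P × A = 295992 Pa × 0.00937391 m² = 2774.6 N
2774.6 N ÷ (4.44822 N/lbf) = 623.755 lbf

623.8 lbf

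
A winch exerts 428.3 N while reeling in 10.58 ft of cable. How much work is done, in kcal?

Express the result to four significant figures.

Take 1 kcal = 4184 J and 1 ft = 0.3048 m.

10.58 ft × 0.3048 → 3.22478 m
W = F × d = 428.3 N × 3.22478 m = 1381.17 J
1381.17 J ÷ (4184 J/kcal) = 0.330108 kcal

0.3301 kcal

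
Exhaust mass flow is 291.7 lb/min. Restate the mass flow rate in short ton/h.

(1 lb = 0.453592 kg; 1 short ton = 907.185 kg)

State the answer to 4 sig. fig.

8.751 short ton/h

291.7 lb/min × 0.453592 kg/lb ÷ 60 s/min = 2.20521 kg/s
2.20521 kg/s ÷ 907.185 kg/short ton × 3600 s/h = 8.75098 short ton/h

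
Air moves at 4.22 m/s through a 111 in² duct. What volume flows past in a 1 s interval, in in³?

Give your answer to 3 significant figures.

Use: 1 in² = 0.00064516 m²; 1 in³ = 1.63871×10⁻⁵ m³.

1.84×10⁴ in³

111 in² × 0.00064516 = 0.0716128 m²
V = v × A × t = 4.22 m/s × 0.0716128 m² × 1 s = 0.302206 m³
0.302206 m³ ÷ (1.63871×10⁻⁵ m³/in³) = 18441.7 in³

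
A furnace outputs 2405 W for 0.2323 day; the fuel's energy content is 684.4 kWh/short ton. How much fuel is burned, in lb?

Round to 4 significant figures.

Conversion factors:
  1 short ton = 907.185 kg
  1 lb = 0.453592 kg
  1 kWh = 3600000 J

39.18 lb

0.2323 day → 20070.7 s
E = P × t = 2405 × 20070.7 = 4.827×10⁷ J
684.4 kWh/short ton → 2.71592×10⁶ J/kg
m = E / e_s = 4.827×10⁷ / 2.71592×10⁶ = 17.773 kg
In lb: 17.773 / 0.453592 = 39.1828 lb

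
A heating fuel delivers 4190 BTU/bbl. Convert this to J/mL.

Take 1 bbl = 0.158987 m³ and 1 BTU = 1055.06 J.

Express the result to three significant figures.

4190 BTU/bbl × 1055.06 J/BTU ÷ 0.158987 m³/bbl = 2.78054×10⁷ J/m³
2.78054×10⁷ J/m³ × 10⁻⁶ m³/mL = 27.8054 J/mL

27.8 J/mL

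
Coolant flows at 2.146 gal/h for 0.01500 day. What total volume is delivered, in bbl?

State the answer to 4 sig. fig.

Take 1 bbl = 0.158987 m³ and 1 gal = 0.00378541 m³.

2.146 gal/h → 2.25652×10⁻⁶ m³/s
0.01500 day → 1296 s
V = Q × t = 2.25652×10⁻⁶ × 1296 = 0.00292445 m³
In bbl: 0.00292445 / 0.158987 = 0.0183943 bbl

0.01839 bbl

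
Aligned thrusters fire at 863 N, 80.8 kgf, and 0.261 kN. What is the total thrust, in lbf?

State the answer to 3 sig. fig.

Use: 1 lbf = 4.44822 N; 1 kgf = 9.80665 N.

431 lbf

863 N (already N)
80.8 kgf × 9.80665 = 792.377 N
0.261 kN × 1000 = 261 N
Sum: 863 + 792.377 + 261 = 1916.38 N
In lbf: 1916.38 / 4.44822 = 430.82 lbf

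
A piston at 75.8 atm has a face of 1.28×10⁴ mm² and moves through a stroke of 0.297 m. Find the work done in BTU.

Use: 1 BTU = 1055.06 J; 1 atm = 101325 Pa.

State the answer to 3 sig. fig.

27.7 BTU

75.8 atm → 7.68044×10⁶ Pa
1.28×10⁴ mm² → 0.0128 m²
F = P × A = 7.68044×10⁶ × 0.0128 = 98309.6 N
W = F × d = 98309.6 × 0.297 = 29198 J
In BTU: 29198 / 1055.06 = 27.6743 BTU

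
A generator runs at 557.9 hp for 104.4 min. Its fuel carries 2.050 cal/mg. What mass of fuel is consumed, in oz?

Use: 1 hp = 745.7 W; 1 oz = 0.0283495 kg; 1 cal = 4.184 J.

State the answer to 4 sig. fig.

557.9 hp → 416026 W
104.4 min → 6264 s
E = P × t = 416026 × 6264 = 2.60599×10⁹ J
2.050 cal/mg → 8.5772×10⁶ J/kg
m = E / e_s = 2.60599×10⁹ / 8.5772×10⁶ = 303.828 kg
In oz: 303.828 / 0.0283495 = 10717.2 oz

1.072×10⁴ oz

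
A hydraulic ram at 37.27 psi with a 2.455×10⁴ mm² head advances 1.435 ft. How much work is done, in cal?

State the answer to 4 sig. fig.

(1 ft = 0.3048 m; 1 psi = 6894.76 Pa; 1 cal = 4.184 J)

37.27 psi → 256968 Pa
2.455×10⁴ mm² → 0.02455 m²
F = P × A = 256968 × 0.02455 = 6308.56 N
1.435 ft → 0.437388 m
W = F × d = 6308.56 × 0.437388 = 2759.29 J
In cal: 2759.29 / 4.184 = 659.486 cal

659.5 cal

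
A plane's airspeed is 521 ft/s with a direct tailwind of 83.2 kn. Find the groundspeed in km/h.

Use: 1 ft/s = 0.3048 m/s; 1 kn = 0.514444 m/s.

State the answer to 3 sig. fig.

726 km/h

521 ft/s × 0.3048 = 158.801 m/s
83.2 kn × 0.514444 = 42.8017 m/s
Total: 158.801 + 42.8017 = 201.603 m/s
In km/h: 201.603 / (1/3.6) = 725.771 km/h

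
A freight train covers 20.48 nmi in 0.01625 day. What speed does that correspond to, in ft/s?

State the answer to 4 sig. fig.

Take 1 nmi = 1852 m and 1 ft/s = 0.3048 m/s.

88.63 ft/s

20.48 nmi × 1852 → 37929 m
0.01625 day × 86400 → 1404 s
v = d / t = 37929 m / 1404 s = 27.015 m/s
27.015 m/s ÷ (0.3048 m/s/ft/s) = 88.6319 ft/s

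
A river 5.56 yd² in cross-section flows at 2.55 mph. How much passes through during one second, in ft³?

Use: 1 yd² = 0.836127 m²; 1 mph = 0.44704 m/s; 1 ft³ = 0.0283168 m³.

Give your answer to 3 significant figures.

187 ft³

2.55 mph × 0.44704 → 1.13995 m/s
5.56 yd² × 0.836127 → 4.64887 m²
V = v × A × t = 1.13995 m/s × 4.64887 m² × 1 s = 5.29948 m³
5.29948 m³ ÷ (0.0283168 m³/ft³) = 187.15 ft³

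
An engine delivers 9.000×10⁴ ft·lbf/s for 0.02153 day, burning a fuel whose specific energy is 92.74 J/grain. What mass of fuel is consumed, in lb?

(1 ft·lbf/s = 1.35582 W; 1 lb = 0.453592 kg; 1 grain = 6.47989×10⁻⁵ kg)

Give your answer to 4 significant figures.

349.7 lb

9.000×10⁴ ft·lbf/s → 122024 W
0.02153 day → 1860.19 s
E = P × t = 122024 × 1860.19 = 2.26988×10⁸ J
92.74 J/grain → 1.4312×10⁶ J/kg
m = E / e_s = 2.26988×10⁸ / 1.4312×10⁶ = 158.6 kg
In lb: 158.6 / 0.453592 = 349.653 lb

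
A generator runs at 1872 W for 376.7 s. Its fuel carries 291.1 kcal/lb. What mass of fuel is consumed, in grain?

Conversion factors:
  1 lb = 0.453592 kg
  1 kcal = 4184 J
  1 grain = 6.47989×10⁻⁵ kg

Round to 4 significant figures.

E = P × t = 1872 × 376.7 = 705182 J
291.1 kcal/lb → 2.68515×10⁶ J/kg
m = E / e_s = 705182 / 2.68515×10⁶ = 0.262623 kg
In grain: 0.262623 / 6.47989×10⁻⁵ = 4052.89 grain

4053 grain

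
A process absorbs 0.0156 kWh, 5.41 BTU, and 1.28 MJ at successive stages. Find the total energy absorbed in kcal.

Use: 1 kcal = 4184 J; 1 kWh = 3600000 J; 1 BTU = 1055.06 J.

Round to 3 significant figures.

0.0156 kWh × 3600000 = 56160 J
5.41 BTU × 1055.06 = 5707.87 J
1.28 MJ × 1000000 = 1.28×10⁶ J
Total: 56160 + 5707.87 + 1.28×10⁶ = 1.34187×10⁶ J
In kcal: 1.34187×10⁶ / 4184 = 320.715 kcal

321 kcal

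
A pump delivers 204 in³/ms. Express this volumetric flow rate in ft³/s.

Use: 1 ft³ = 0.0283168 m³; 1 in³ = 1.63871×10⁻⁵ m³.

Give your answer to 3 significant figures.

118 ft³/s

204 in³/ms × 1.63871×10⁻⁵ m³/in³ ÷ 0.001 s/ms = 3.34297 m³/s
3.34297 m³/s ÷ 0.0283168 m³/ft³ = 118.056 ft³/s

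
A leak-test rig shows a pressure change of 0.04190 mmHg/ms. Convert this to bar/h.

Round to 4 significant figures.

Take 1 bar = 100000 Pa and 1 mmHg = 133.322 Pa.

0.04190 mmHg/ms × 133.322 Pa/mmHg ÷ 0.001 s/ms = 5586.19 Pa/s
5586.19 Pa/s ÷ 100000 Pa/bar × 3600 s/h = 201.103 bar/h

201.1 bar/h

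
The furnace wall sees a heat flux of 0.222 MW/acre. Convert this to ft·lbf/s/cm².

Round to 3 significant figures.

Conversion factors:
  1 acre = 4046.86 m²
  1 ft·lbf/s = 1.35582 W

0.00405 ft·lbf/s/cm²

0.222 MW/acre × 1000000 W/MW ÷ 4046.86 m²/acre = 54.8573 W/m²
54.8573 W/m² ÷ 1.35582 W/ft·lbf/s × 0.0001 m²/cm² = 0.00404606 ft·lbf/s/cm²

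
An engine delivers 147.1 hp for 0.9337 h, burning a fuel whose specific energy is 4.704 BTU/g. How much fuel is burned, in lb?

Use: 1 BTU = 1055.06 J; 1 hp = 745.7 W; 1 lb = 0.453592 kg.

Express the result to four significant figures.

163.8 lb

147.1 hp → 109692 W
0.9337 h → 3361.32 s
E = P × t = 109692 × 3361.32 = 3.6871×10⁸ J
4.704 BTU/g → 4.963×10⁶ J/kg
m = E / e_s = 3.6871×10⁸ / 4.963×10⁶ = 74.2918 kg
In lb: 74.2918 / 0.453592 = 163.786 lb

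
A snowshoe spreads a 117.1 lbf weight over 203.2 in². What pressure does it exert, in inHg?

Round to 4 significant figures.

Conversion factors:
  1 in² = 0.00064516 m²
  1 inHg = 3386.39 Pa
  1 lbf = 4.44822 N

117.1 lbf × 4.44822 = 520.887 N
203.2 in² × 0.00064516 = 0.131097 m²
P = F / A = 520.887 N / 0.131097 m² = 3973.29 Pa
3973.29 Pa ÷ (3386.39 Pa/inHg) = 1.17331 inHg

1.173 inHg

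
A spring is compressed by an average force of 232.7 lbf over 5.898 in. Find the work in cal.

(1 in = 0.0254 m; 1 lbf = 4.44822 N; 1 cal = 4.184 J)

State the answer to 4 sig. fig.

232.7 lbf × 4.44822 → 1035.1 N
5.898 in × 0.0254 → 0.149809 m
W = F × d = 1035.1 N × 0.149809 m = 155.067 J
155.067 J ÷ (4.184 J/cal) = 37.0619 cal

37.06 cal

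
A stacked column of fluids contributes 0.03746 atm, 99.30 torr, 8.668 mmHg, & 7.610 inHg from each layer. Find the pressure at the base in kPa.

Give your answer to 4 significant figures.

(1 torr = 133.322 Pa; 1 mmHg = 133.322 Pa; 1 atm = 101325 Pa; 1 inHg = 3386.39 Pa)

43.96 kPa

0.03746 atm × 101325 = 3795.63 Pa
99.30 torr × 133.322 = 13238.9 Pa
8.668 mmHg × 133.322 = 1155.64 Pa
7.610 inHg × 3386.39 = 25770.4 Pa
Sum: 3795.63 + 13238.9 + 1155.64 + 25770.4 = 43960.6 Pa
In kPa: 43960.6 / 1000 = 43.9606 kPa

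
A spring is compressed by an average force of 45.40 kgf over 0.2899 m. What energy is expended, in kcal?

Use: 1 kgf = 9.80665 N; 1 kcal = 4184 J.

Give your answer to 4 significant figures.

45.40 kgf × 9.80665 → 445.222 N
W = F × d = 445.222 N × 0.2899 m = 129.07 J
129.07 J ÷ (4184 J/kcal) = 0.0308485 kcal

0.03085 kcal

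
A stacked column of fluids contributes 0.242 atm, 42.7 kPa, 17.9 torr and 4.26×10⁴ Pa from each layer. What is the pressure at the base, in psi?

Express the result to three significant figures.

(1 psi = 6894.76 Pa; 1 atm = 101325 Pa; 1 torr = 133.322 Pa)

0.242 atm × 101325 = 24520.6 Pa
42.7 kPa × 1000 = 42700 Pa
17.9 torr × 133.322 = 2386.46 Pa
4.26×10⁴ Pa (already Pa)
Total: 24520.6 + 42700 + 2386.46 + 42600 = 112207 Pa
In psi: 112207 / 6894.76 = 16.2742 psi

16.3 psi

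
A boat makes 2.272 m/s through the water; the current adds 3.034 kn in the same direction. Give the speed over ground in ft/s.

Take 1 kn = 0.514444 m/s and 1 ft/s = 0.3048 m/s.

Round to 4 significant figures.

2.272 m/s (already m/s)
3.034 kn × 0.514444 = 1.56082 m/s
Combined: 2.272 + 1.56082 = 3.83282 m/s
In ft/s: 3.83282 / 0.3048 = 12.5749 ft/s

12.57 ft/s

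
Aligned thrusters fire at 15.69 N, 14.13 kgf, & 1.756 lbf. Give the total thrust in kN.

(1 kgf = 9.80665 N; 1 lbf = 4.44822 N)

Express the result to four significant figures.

15.69 N (already N)
14.13 kgf × 9.80665 → 138.568 N
1.756 lbf × 4.44822 → 7.81107 N
Combined: 15.69 + 138.568 + 7.81107 = 162.069 N
In kN: 162.069 / 1000 = 0.162069 kN

0.1621 kN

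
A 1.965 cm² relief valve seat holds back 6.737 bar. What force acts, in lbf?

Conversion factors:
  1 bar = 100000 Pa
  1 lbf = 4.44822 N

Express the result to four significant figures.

6.737 bar × 100000 → 673700 Pa
1.965 cm² × 0.0001 → 1.965×10⁻⁴ m²
F = P × A = 673700 Pa × 1.965×10⁻⁴ m² = 132.382 N
132.382 N ÷ (4.44822 N/lbf) = 29.7607 lbf

29.76 lbf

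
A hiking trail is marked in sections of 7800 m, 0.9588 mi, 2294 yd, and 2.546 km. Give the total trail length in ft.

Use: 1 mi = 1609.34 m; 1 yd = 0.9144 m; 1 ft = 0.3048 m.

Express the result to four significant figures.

7800 m (already m)
0.9588 mi × 1609.34 = 1543.04 m
2294 yd × 0.9144 = 2097.63 m
2.546 km × 1000 = 2546 m
Combined: 7800 + 1543.04 + 2097.63 + 2546 = 13986.7 m
In ft: 13986.7 / 0.3048 = 45888.1 ft

4.589×10⁴ ft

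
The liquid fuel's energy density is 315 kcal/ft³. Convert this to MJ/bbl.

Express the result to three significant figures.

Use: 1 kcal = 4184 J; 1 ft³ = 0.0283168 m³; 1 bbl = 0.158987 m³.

315 kcal/ft³ × 4184 J/kcal ÷ 0.0283168 m³/ft³ = 4.65434×10⁷ J/m³
4.65434×10⁷ J/m³ ÷ 1000000 J/MJ × 0.158987 m³/bbl = 7.3998 MJ/bbl

7.40 MJ/bbl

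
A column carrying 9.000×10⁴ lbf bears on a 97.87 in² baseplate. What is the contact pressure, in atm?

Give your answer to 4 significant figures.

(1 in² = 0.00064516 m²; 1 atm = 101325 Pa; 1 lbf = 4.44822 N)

9.000×10⁴ lbf × 4.44822 = 400340 N
97.87 in² × 0.00064516 = 0.0631418 m²
P = F / A = 400340 N / 0.0631418 m² = 6.34033×10⁶ Pa
6.34033×10⁶ Pa ÷ (101325 Pa/atm) = 62.5742 atm

62.57 atm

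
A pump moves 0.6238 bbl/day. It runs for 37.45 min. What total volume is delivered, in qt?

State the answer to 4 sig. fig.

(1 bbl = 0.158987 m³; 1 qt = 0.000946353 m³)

2.725 qt

0.6238 bbl/day → 1.14787×10⁻⁶ m³/s
37.45 min → 2247 s
V = Q × t = 1.14787×10⁻⁶ × 2247 = 0.00257926 m³
In qt: 0.00257926 / 0.000946353 = 2.72547 qt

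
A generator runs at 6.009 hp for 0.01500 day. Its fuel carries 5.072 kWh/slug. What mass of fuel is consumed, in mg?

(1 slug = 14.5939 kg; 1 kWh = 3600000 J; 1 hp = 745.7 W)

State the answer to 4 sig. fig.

4.642×10⁶ mg

6.009 hp → 4480.91 W
0.01500 day → 1296 s
E = P × t = 4480.91 × 1296 = 5.80726×10⁶ J
5.072 kWh/slug → 1.25115×10⁶ J/kg
m = E / e_s = 5.80726×10⁶ / 1.25115×10⁶ = 4.64154 kg
In mg: 4.64154 / 10⁻⁶ = 4.64154×10⁶ mg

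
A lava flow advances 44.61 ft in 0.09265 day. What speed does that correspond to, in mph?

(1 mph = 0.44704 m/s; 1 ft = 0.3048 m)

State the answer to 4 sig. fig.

0.003800 mph

44.61 ft × 0.3048 → 13.5971 m
0.09265 day × 86400 → 8004.96 s
v = d / t = 13.5971 m / 8004.96 s = 0.00169858 m/s
0.00169858 m/s ÷ (0.44704 m/s/mph) = 0.00379962 mph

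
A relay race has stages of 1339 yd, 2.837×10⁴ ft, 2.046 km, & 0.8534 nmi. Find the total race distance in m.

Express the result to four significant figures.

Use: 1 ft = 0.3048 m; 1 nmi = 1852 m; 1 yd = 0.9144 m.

1.350×10⁴ m

1339 yd × 0.9144 → 1224.38 m
2.837×10⁴ ft × 0.3048 → 8647.18 m
2.046 km × 1000 → 2046 m
0.8534 nmi × 1852 → 1580.5 m
Sum: 1224.38 + 8647.18 + 2046 + 1580.5 = 13498.1 m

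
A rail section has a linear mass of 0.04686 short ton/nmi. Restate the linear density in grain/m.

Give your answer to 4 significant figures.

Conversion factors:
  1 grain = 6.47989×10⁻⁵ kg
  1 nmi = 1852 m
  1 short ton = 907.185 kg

0.04686 short ton/nmi × 907.185 kg/short ton ÷ 1852 m/nmi = 0.0229539 kg/m
0.0229539 kg/m ÷ 6.47989×10⁻⁵ kg/grain = 354.233 grain/m

354.2 grain/m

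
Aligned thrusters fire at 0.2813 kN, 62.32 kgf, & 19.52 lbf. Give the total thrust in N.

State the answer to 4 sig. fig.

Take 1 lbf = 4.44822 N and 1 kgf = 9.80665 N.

0.2813 kN × 1000 = 281.3 N
62.32 kgf × 9.80665 = 611.15 N
19.52 lbf × 4.44822 = 86.8293 N
Sum: 281.3 + 611.15 + 86.8293 = 979.279 N

979.3 N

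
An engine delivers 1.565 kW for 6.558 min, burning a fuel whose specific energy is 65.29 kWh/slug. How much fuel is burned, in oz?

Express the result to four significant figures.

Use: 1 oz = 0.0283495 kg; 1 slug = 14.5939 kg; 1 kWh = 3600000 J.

1.349 oz

1.565 kW → 1565 W
6.558 min → 393.48 s
E = P × t = 1565 × 393.48 = 615796 J
65.29 kWh/slug → 1.61056×10⁷ J/kg
m = E / e_s = 615796 / 1.61056×10⁷ = 0.0382349 kg
In oz: 0.0382349 / 0.0283495 = 1.3487 oz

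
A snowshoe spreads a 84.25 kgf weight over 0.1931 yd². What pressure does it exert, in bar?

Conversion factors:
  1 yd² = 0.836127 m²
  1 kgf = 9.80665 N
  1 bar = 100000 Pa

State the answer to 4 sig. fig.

84.25 kgf × 9.80665 = 826.21 N
0.1931 yd² × 0.836127 = 0.161456 m²
P = F / A = 826.21 N / 0.161456 m² = 5117.25 Pa
5117.25 Pa ÷ (100000 Pa/bar) = 0.0511725 bar

0.05117 bar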